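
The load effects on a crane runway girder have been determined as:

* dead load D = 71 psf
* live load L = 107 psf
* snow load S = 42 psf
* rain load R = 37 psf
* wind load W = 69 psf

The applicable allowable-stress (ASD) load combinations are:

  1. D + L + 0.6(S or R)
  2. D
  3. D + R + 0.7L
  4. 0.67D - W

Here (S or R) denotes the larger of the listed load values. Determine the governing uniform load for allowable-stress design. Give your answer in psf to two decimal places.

203.20 psf

(S or R) → S = 42 psf.
1. 1.0(71) + 1.0(107) + 0.6(42) = 203.20
2. 1.0(71) = 71.00
3. 1.0(71) + 1.0(37) + 0.7(107) = 182.90
4. 0.67(71) - 1.0(69) = -21.43
Maximum is from combination 1.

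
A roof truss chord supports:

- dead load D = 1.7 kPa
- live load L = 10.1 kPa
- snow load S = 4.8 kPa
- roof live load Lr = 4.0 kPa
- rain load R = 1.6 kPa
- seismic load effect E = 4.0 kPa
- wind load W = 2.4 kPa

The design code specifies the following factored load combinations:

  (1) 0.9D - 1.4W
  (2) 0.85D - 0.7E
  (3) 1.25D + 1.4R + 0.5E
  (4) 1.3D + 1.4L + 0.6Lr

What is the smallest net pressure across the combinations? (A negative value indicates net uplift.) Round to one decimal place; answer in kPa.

(1) 0.9(1.7) - 1.4(2.4) = -1.8
(2) 0.85(1.7) - 0.7(4.0) = 1.4 - 2.8 = -1.4
(3) 1.25(1.7) + 1.4(1.6) + 0.5(4.0) = 6.4
(4) 1.3(1.7) + 1.4(10.1) + 0.6(4.0) = 18.8
Combination 1 gives the minimum: -1.8 kPa.

-1.8 kPa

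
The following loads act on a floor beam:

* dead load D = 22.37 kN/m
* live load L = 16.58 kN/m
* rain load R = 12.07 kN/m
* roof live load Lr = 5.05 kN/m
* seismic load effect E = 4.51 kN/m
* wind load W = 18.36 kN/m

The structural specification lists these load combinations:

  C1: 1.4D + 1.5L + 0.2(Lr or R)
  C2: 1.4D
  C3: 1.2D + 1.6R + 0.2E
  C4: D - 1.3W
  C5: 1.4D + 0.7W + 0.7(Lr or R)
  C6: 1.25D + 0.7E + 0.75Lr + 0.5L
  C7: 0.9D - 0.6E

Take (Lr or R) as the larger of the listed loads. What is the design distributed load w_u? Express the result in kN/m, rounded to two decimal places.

(Lr or R) → R = 12.07 kN/m.
C1: 1.4(22.37) + 1.5(16.58) + 0.2(12.07) = 58.60
C2: 1.4(22.37) = 31.32
C3: 1.2(22.37) + 1.6(12.07) + 0.2(4.51) = 47.06
C4: 1.0(22.37) - 1.3(18.36) = -1.50
C5: 1.4(22.37) + 0.7(18.36) + 0.7(12.07) = 52.62
C6: 1.25(22.37) + 0.7(4.51) + 0.75(5.05) + 0.5(16.58) = 43.20
C7: 0.9(22.37) - 0.6(4.51) = 17.43
Combination 1 governs: w_u = 58.60 kN/m.

58.60 kN/m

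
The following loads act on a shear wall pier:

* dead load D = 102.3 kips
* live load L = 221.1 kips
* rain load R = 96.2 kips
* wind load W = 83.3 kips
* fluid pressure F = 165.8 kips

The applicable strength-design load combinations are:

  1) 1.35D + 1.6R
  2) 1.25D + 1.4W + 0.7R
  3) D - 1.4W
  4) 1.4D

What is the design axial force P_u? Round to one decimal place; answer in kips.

311.8 kips

1) 1.35(102.3) + 1.6(96.2) = 292.0
2) 1.25(102.3) + 1.4(83.3) + 0.7(96.2) = 311.8
3) 1.0(102.3) - 1.4(83.3) = -14.3
4) 1.4(102.3) = 143.2
Combination 2 governs: P_u = 311.8 kips.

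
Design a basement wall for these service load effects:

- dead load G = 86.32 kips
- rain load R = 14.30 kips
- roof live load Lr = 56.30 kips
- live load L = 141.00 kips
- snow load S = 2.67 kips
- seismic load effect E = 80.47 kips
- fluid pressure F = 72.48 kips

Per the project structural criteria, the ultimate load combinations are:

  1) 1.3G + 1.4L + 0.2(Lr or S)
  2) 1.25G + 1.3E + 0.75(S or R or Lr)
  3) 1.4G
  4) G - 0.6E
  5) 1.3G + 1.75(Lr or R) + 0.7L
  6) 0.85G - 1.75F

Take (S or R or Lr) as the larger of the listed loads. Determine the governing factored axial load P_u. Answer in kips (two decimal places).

(Lr or S) → Lr = 56.30 kips; (S or R or Lr) → Lr = 56.30 kips; (Lr or R) → Lr = 56.30 kips.
1) 1.3(86.32) + 1.4(141.00) + 0.2(56.30) = 112.22 + 197.40 + 11.26 = 320.88
2) 1.25(86.32) + 1.3(80.47) + 0.75(56.30) = 107.90 + 104.61 + 42.23 = 254.74
3) 1.4(86.32) = 120.85
4) 1.0(86.32) - 0.6(80.47) = 86.32 - 48.28 = 38.04
5) 1.3(86.32) + 1.75(56.30) + 0.7(141.00) = 309.44
6) 0.85(86.32) - 1.75(72.48) = 73.37 - 126.84 = -53.47
Combination 1 governs: P_u = 320.88 kips.

320.88 kips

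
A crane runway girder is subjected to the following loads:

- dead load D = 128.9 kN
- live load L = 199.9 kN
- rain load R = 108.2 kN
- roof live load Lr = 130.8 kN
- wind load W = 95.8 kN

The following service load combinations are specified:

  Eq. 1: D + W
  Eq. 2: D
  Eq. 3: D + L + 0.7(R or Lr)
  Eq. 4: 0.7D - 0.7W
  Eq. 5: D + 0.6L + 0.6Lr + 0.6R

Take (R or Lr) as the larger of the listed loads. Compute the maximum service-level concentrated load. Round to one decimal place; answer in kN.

420.4 kN

(R or Lr) → Lr = 130.8 kN.
Eq. 1: 1.0(128.9) + 1.0(95.8) = 224.7
Eq. 2: 1.0(128.9) = 128.9
Eq. 3: 1.0(128.9) + 1.0(199.9) + 0.7(130.8) = 420.4
Eq. 4: 0.7(128.9) - 0.7(95.8) = 23.2
Eq. 5: 1.0(128.9) + 0.6(199.9) + 0.6(130.8) + 0.6(108.2) = 392.2
Maximum is from combination 3.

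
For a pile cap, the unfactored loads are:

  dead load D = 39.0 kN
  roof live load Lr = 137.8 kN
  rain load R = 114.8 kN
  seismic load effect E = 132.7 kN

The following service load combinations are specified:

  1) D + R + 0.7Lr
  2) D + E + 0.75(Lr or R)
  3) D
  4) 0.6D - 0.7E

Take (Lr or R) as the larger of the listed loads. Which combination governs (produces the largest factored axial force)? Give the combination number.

Combination 2

(Lr or R) → Lr = 137.8 kN.
1) 1.0(39.0) + 1.0(114.8) + 0.7(137.8) = 250.3
2) 1.0(39.0) + 1.0(132.7) + 0.75(137.8) = 275.1
3) 1.0(39.0) = 39.0
4) 0.6(39.0) - 0.7(132.7) = -69.5
The largest value is 275.1 kN from combination 2.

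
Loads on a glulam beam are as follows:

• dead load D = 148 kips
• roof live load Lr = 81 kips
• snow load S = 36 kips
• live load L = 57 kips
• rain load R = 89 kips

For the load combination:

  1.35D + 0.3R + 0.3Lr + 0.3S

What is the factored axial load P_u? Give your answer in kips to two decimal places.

1.35(148) + 0.3(89) + 0.3(81) + 0.3(36) = 199.80 + 26.70 + 24.30 + 10.80 = 261.60
P_u = 261.60 kips.

261.60 kips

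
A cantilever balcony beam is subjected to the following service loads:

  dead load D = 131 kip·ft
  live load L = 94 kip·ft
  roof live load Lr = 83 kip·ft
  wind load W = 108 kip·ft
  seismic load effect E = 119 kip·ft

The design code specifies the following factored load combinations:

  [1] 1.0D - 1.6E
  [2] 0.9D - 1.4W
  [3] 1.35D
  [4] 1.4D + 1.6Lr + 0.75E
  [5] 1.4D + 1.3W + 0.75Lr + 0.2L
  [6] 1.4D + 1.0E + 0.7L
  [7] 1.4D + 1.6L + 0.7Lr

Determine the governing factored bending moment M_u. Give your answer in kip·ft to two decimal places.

[1] 1.0(131) - 1.6(119) = -59.40
[2] 0.9(131) - 1.4(108) = -33.30
[3] 1.35(131) = 176.85
[4] 1.4(131) + 1.6(83) + 0.75(119) = 405.45
[5] 1.4(131) + 1.3(108) + 0.75(83) + 0.2(94) = 404.85
[6] 1.4(131) + 1.0(119) + 0.7(94) = 368.20
[7] 1.4(131) + 1.6(94) + 0.7(83) = 391.90
The controlling combination is 4, giving 405.45 kip·ft.

405.45 kip·ft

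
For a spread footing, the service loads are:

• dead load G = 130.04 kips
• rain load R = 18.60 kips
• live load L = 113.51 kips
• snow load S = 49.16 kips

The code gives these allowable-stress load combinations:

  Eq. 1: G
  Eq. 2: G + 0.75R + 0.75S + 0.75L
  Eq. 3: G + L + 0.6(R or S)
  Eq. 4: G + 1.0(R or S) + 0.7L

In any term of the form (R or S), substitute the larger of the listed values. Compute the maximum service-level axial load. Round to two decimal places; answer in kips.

273.05 kips

(R or S) → S = 49.16 kips.
Eq. 1: 1.0(130.04) = 130.04
Eq. 2: 1.0(130.04) + 0.75(18.60) + 0.75(49.16) + 0.75(113.51) = 130.04 + 13.95 + 36.87 + 85.13 = 265.99
Eq. 3: 1.0(130.04) + 1.0(113.51) + 0.6(49.16) = 130.04 + 113.51 + 29.50 = 273.05
Eq. 4: 1.0(130.04) + 1.0(49.16) + 0.7(113.51) = 130.04 + 49.16 + 79.46 = 258.66
The controlling combination is 3, giving 273.05 kips.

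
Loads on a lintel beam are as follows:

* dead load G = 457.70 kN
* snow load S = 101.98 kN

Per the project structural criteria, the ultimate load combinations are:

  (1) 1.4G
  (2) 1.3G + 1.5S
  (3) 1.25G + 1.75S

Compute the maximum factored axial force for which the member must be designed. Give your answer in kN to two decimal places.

750.59 kN

(1) 1.4(457.70) = 640.78
(2) 1.3(457.70) + 1.5(101.98) = 747.98
(3) 1.25(457.70) + 1.75(101.98) = 750.59
The controlling combination is 3, giving 750.59 kN.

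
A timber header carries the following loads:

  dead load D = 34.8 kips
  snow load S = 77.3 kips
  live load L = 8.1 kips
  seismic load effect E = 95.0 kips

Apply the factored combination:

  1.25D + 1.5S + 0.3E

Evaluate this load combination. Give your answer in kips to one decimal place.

188.0 kips

1.25(34.8) + 1.5(77.3) + 0.3(95.0) = 188.0
P_u = 188.0 kips.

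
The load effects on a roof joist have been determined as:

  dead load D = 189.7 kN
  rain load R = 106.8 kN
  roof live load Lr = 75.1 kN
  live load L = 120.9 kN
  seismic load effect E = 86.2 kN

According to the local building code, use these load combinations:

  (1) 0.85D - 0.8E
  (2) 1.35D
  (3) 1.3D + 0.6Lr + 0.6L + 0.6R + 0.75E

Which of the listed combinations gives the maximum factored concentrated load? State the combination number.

(1) 0.85(189.7) - 0.8(86.2) = 161.25 - 68.96 = 92.29
(2) 1.35(189.7) = 256.10
(3) 1.3(189.7) + 0.6(75.1) + 0.6(120.9) + 0.6(106.8) + 0.75(86.2) = 246.61 + 45.06 + 72.54 + 64.08 + 64.65 = 492.94
The largest value is 492.94 kN from combination 3.

Combination 3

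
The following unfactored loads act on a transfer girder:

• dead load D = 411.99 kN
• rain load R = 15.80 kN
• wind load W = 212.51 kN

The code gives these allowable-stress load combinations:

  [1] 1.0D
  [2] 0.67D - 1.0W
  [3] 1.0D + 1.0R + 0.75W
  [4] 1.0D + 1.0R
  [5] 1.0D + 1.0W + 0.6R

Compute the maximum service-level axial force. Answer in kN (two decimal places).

[1] 1.0(411.99) = 411.99
[2] 0.67(411.99) - 1.0(212.51) = 276.03 - 212.51 = 63.52
[3] 1.0(411.99) + 1.0(15.80) + 0.75(212.51) = 411.99 + 15.80 + 159.38 = 587.17
[4] 1.0(411.99) + 1.0(15.80) = 411.99 + 15.80 = 427.79
[5] 1.0(411.99) + 1.0(212.51) + 0.6(15.80) = 411.99 + 212.51 + 9.48 = 633.98
Maximum is from combination 5.

633.98 kN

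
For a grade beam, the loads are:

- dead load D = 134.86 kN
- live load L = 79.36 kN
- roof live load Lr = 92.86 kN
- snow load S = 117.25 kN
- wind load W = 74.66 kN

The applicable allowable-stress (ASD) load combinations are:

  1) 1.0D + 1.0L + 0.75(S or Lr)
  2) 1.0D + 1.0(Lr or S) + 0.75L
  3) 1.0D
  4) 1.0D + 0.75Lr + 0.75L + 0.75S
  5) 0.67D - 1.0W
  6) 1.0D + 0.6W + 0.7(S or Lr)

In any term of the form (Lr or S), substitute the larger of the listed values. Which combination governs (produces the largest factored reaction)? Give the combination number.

Combination 4

(S or Lr) → S = 117.25 kN; (Lr or S) → S = 117.25 kN.
1) 1.0(134.86) + 1.0(79.36) + 0.75(117.25) = 134.86 + 79.36 + 87.94 = 302.16
2) 1.0(134.86) + 1.0(117.25) + 0.75(79.36) = 134.86 + 117.25 + 59.52 = 311.63
3) 1.0(134.86) = 134.86
4) 1.0(134.86) + 0.75(92.86) + 0.75(79.36) + 0.75(117.25) = 351.96
5) 0.67(134.86) - 1.0(74.66) = 90.36 - 74.66 = 15.70
6) 1.0(134.86) + 0.6(74.66) + 0.7(117.25) = 261.73
The largest value is 351.96 kN from combination 4.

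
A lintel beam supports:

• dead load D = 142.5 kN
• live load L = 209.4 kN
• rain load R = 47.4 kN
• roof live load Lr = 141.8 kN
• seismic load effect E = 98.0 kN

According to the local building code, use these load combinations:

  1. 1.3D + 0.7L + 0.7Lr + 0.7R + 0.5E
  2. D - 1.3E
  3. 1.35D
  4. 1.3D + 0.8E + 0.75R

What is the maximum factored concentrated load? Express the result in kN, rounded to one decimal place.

1. 1.3(142.5) + 0.7(209.4) + 0.7(141.8) + 0.7(47.4) + 0.5(98.0) = 513.3
2. 1.0(142.5) - 1.3(98.0) = 142.5 - 127.4 = 15.1
3. 1.35(142.5) = 192.4
4. 1.3(142.5) + 0.8(98.0) + 0.75(47.4) = 299.2
The controlling combination is 1, giving 513.3 kN.

513.3 kN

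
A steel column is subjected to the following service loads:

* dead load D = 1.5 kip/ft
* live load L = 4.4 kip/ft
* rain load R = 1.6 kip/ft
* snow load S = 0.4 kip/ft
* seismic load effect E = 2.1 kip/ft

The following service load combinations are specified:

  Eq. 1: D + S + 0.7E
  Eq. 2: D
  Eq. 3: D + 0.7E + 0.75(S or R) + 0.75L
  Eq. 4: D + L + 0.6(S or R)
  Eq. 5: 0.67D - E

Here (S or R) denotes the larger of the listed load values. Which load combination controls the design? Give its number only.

Combination 3

(S or R) → R = 1.6 kip/ft.
Eq. 1: 1.0(1.5) + 1.0(0.4) + 0.7(2.1) = 1.50 + 0.40 + 1.47 = 3.37
Eq. 2: 1.0(1.5) = 1.50
Eq. 3: 1.0(1.5) + 0.7(2.1) + 0.75(1.6) + 0.75(4.4) = 1.50 + 1.47 + 1.20 + 3.30 = 7.47
Eq. 4: 1.0(1.5) + 1.0(4.4) + 0.6(1.6) = 1.50 + 4.40 + 0.96 = 6.86
Eq. 5: 0.67(1.5) - 1.0(2.1) = -1.10
The largest value is 7.47 kip/ft from combination 3.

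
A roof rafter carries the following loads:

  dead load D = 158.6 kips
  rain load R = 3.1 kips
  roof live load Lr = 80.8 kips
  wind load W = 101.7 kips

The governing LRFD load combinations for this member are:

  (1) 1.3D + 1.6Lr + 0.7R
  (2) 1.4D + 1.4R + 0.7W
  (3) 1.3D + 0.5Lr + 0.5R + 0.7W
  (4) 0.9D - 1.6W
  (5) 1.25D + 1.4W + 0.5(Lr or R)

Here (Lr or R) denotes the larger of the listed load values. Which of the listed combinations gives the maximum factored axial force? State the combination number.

(Lr or R) → Lr = 80.8 kips.
(1) 1.3(158.6) + 1.6(80.8) + 0.7(3.1) = 206.18 + 129.28 + 2.17 = 337.63
(2) 1.4(158.6) + 1.4(3.1) + 0.7(101.7) = 222.04 + 4.34 + 71.19 = 297.57
(3) 1.3(158.6) + 0.5(80.8) + 0.5(3.1) + 0.7(101.7) = 206.18 + 40.40 + 1.55 + 71.19 = 319.32
(4) 0.9(158.6) - 1.6(101.7) = 142.74 - 162.72 = -19.98
(5) 1.25(158.6) + 1.4(101.7) + 0.5(80.8) = 198.25 + 142.38 + 40.40 = 381.03
The largest value is 381.03 kips from combination 5.

Combination 5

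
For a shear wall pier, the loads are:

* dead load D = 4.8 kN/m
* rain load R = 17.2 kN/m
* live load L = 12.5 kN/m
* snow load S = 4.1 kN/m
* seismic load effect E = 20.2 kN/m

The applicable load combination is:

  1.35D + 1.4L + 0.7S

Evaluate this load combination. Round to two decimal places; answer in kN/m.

26.85 kN/m

1.35(4.8) + 1.4(12.5) + 0.7(4.1) = 26.85
w_u = 26.85 kN/m.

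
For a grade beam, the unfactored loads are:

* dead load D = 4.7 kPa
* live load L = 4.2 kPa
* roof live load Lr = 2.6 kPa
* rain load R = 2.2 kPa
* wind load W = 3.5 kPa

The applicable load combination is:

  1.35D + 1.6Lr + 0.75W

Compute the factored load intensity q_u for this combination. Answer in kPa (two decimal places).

13.13 kPa

1.35(4.7) + 1.6(2.6) + 0.75(3.5) = 13.13
q_u = 13.13 kPa.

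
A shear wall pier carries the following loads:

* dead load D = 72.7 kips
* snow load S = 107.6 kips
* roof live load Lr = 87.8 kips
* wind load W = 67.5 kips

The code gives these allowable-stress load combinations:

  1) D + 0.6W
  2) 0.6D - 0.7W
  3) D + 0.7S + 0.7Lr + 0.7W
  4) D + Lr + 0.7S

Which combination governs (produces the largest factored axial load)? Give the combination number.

Combination 3

1) 1.0(72.7) + 0.6(67.5) = 113.20
2) 0.6(72.7) - 0.7(67.5) = -3.63
3) 1.0(72.7) + 0.7(107.6) + 0.7(87.8) + 0.7(67.5) = 256.73
4) 1.0(72.7) + 1.0(87.8) + 0.7(107.6) = 235.82
The largest value is 256.73 kips from combination 3.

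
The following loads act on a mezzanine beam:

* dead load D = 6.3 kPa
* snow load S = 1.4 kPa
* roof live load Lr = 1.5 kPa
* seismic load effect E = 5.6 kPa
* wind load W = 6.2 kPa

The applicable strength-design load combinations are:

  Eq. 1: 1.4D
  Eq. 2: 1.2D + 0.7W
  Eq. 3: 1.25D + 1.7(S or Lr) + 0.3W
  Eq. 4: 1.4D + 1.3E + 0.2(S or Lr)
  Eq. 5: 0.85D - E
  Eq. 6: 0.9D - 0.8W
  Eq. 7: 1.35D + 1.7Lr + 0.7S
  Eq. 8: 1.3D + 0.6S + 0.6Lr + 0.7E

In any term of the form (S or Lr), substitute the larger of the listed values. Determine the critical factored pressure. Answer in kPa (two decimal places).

(S or Lr) → Lr = 1.5 kPa.
Eq. 1: 1.4(6.3) = 8.82
Eq. 2: 1.2(6.3) + 0.7(6.2) = 7.56 + 4.34 = 11.90
Eq. 3: 1.25(6.3) + 1.7(1.5) + 0.3(6.2) = 7.88 + 2.55 + 1.86 = 12.29
Eq. 4: 1.4(6.3) + 1.3(5.6) + 0.2(1.5) = 8.82 + 7.28 + 0.30 = 16.40
Eq. 5: 0.85(6.3) - 1.0(5.6) = -0.25
Eq. 6: 0.9(6.3) - 0.8(6.2) = 5.67 - 4.96 = 0.71
Eq. 7: 1.35(6.3) + 1.7(1.5) + 0.7(1.4) = 8.51 + 2.55 + 0.98 = 12.04
Eq. 8: 1.3(6.3) + 0.6(1.4) + 0.6(1.5) + 0.7(5.6) = 8.19 + 0.84 + 0.90 + 3.92 = 13.85
Maximum is from combination 4.

16.40 kPa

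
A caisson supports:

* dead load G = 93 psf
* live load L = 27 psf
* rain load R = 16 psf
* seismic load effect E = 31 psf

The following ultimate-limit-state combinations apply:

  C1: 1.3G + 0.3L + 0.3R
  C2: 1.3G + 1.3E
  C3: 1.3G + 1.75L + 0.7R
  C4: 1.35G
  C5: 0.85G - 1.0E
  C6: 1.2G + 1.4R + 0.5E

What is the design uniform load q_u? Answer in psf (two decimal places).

C1: 1.3(93) + 0.3(27) + 0.3(16) = 133.80
C2: 1.3(93) + 1.3(31) = 161.20
C3: 1.3(93) + 1.75(27) + 0.7(16) = 179.35
C4: 1.35(93) = 125.55
C5: 0.85(93) - 1.0(31) = 48.05
C6: 1.2(93) + 1.4(16) + 0.5(31) = 149.50
Maximum is from combination 3.

179.35 psf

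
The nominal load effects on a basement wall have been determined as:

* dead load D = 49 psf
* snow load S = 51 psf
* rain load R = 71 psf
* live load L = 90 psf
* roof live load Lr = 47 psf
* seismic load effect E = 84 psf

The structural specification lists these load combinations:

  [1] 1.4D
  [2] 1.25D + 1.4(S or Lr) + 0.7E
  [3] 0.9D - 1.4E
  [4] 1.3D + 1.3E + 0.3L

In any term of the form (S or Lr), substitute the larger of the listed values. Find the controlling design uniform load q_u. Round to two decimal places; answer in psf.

199.90 psf

(S or Lr) → S = 51 psf.
[1] 1.4(49) = 68.60
[2] 1.25(49) + 1.4(51) + 0.7(84) = 191.45
[3] 0.9(49) - 1.4(84) = -73.50
[4] 1.3(49) + 1.3(84) + 0.3(90) = 199.90
The controlling combination is 4, giving 199.90 psf.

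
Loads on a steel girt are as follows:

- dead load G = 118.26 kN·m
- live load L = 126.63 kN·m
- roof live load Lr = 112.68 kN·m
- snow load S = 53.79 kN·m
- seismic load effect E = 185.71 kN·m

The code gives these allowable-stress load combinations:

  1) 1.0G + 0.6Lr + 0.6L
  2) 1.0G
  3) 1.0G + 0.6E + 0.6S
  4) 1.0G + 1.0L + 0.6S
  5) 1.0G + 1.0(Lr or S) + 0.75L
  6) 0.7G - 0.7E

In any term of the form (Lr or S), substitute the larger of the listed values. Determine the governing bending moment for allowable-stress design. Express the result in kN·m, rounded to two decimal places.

(Lr or S) → Lr = 112.68 kN·m.
1) 1.0(118.26) + 0.6(112.68) + 0.6(126.63) = 118.26 + 67.61 + 75.98 = 261.85
2) 1.0(118.26) = 118.26
3) 1.0(118.26) + 0.6(185.71) + 0.6(53.79) = 118.26 + 111.43 + 32.27 = 261.96
4) 1.0(118.26) + 1.0(126.63) + 0.6(53.79) = 118.26 + 126.63 + 32.27 = 277.16
5) 1.0(118.26) + 1.0(112.68) + 0.75(126.63) = 118.26 + 112.68 + 94.97 = 325.91
6) 0.7(118.26) - 0.7(185.71) = 82.78 - 130.00 = -47.22
Maximum is from combination 5.

325.91 kN·m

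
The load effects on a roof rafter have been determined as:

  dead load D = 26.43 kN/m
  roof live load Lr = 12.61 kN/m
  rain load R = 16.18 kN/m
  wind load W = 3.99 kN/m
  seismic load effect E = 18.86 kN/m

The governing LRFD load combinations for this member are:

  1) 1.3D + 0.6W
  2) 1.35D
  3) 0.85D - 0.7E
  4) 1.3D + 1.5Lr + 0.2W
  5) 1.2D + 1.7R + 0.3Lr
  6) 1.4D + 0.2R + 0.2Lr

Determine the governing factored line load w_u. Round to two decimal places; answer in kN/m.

63.01 kN/m

1) 1.3(26.43) + 0.6(3.99) = 34.36 + 2.39 = 36.75
2) 1.35(26.43) = 35.68
3) 0.85(26.43) - 0.7(18.86) = 9.26
4) 1.3(26.43) + 1.5(12.61) + 0.2(3.99) = 54.07
5) 1.2(26.43) + 1.7(16.18) + 0.3(12.61) = 31.72 + 27.51 + 3.78 = 63.01
6) 1.4(26.43) + 0.2(16.18) + 0.2(12.61) = 37.00 + 3.24 + 2.52 = 42.76
The controlling combination is 5, giving 63.01 kN/m.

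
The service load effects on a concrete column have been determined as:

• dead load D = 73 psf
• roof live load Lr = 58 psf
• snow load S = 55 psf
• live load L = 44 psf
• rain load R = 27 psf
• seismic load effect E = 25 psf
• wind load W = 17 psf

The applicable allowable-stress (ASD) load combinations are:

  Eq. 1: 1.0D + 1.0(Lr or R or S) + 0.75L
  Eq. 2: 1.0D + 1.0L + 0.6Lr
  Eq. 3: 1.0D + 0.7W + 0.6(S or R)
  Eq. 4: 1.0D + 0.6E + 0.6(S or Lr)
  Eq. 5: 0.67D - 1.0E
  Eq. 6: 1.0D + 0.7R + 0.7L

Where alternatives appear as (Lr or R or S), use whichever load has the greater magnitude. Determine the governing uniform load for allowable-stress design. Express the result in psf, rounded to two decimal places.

164.00 psf

(Lr or R or S) → Lr = 58 psf; (S or R) → S = 55 psf; (S or Lr) → Lr = 58 psf.
Eq. 1: 1.0(73) + 1.0(58) + 0.75(44) = 164.00
Eq. 2: 1.0(73) + 1.0(44) + 0.6(58) = 151.80
Eq. 3: 1.0(73) + 0.7(17) + 0.6(55) = 117.90
Eq. 4: 1.0(73) + 0.6(25) + 0.6(58) = 122.80
Eq. 5: 0.67(73) - 1.0(25) = 23.91
Eq. 6: 1.0(73) + 0.7(27) + 0.7(44) = 122.70
Combination 1 governs: q = 164.00 psf.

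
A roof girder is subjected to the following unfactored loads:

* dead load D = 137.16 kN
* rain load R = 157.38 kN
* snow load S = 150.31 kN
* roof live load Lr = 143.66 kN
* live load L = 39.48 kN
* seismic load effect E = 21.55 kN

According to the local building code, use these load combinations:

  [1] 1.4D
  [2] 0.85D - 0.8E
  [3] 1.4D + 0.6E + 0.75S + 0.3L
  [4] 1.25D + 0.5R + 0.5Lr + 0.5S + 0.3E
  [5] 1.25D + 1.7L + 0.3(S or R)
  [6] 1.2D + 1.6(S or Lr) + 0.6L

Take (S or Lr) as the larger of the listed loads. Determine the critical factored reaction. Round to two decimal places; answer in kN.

(S or R) → R = 157.38 kN; (S or Lr) → S = 150.31 kN.
[1] 1.4(137.16) = 192.02
[2] 0.85(137.16) - 0.8(21.55) = 116.59 - 17.24 = 99.35
[3] 1.4(137.16) + 0.6(21.55) + 0.75(150.31) + 0.3(39.48) = 329.53
[4] 1.25(137.16) + 0.5(157.38) + 0.5(143.66) + 0.5(150.31) + 0.3(21.55) = 403.59
[5] 1.25(137.16) + 1.7(39.48) + 0.3(157.38) = 171.45 + 67.12 + 47.21 = 285.78
[6] 1.2(137.16) + 1.6(150.31) + 0.6(39.48) = 164.59 + 240.50 + 23.69 = 428.78
Combination 6 governs: V_u = 428.78 kN.

428.78 kN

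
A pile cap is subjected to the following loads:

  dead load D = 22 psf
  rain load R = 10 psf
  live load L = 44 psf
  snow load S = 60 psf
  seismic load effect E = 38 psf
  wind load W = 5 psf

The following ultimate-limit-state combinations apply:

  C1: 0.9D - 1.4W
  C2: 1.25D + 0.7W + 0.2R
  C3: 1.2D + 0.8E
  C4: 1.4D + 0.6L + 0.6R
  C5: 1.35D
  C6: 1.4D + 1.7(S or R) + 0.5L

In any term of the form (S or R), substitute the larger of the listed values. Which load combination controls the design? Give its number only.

(S or R) → S = 60 psf.
C1: 0.9(22) - 1.4(5) = 12.8
C2: 1.25(22) + 0.7(5) + 0.2(10) = 33.0
C3: 1.2(22) + 0.8(38) = 56.8
C4: 1.4(22) + 0.6(44) + 0.6(10) = 63.2
C5: 1.35(22) = 29.7
C6: 1.4(22) + 1.7(60) + 0.5(44) = 154.8
The largest value is 154.8 psf from combination 6.

Combination 6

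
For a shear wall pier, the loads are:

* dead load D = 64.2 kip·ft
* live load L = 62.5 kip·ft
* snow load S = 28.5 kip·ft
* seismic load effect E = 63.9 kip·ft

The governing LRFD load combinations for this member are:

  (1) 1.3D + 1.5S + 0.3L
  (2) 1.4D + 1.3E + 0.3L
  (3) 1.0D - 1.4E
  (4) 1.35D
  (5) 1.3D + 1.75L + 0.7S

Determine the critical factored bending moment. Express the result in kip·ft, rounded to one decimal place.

212.8 kip·ft

(1) 1.3(64.2) + 1.5(28.5) + 0.3(62.5) = 145.0
(2) 1.4(64.2) + 1.3(63.9) + 0.3(62.5) = 191.7
(3) 1.0(64.2) - 1.4(63.9) = 64.2 - 89.5 = -25.3
(4) 1.35(64.2) = 86.7
(5) 1.3(64.2) + 1.75(62.5) + 0.7(28.5) = 212.8
Maximum is from combination 5.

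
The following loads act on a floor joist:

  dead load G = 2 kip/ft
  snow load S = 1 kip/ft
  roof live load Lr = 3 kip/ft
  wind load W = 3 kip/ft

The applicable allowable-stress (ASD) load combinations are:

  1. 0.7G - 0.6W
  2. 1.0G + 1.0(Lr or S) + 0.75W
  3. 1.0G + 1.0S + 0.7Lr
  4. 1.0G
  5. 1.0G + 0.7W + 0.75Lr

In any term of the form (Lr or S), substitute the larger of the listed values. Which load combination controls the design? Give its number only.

Combination 2

(Lr or S) → Lr = 3 kip/ft.
1. 0.7(2) - 0.6(3) = 1.40 - 1.80 = -0.40
2. 1.0(2) + 1.0(3) + 0.75(3) = 2.00 + 3.00 + 2.25 = 7.25
3. 1.0(2) + 1.0(1) + 0.7(3) = 2.00 + 1.00 + 2.10 = 5.10
4. 1.0(2) = 2.00
5. 1.0(2) + 0.7(3) + 0.75(3) = 2.00 + 2.10 + 2.25 = 6.35
The largest value is 7.25 kip/ft from combination 2.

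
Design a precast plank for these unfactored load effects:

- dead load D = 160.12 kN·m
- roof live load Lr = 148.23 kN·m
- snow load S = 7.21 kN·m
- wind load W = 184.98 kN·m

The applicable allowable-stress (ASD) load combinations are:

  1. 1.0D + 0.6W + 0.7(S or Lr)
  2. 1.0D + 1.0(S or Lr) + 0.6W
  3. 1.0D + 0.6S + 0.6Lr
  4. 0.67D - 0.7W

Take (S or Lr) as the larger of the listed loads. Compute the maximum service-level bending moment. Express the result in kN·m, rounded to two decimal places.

419.34 kN·m

(S or Lr) → Lr = 148.23 kN·m.
1. 1.0(160.12) + 0.6(184.98) + 0.7(148.23) = 160.12 + 110.99 + 103.76 = 374.87
2. 1.0(160.12) + 1.0(148.23) + 0.6(184.98) = 160.12 + 148.23 + 110.99 = 419.34
3. 1.0(160.12) + 0.6(7.21) + 0.6(148.23) = 253.38
4. 0.67(160.12) - 0.7(184.98) = 107.28 - 129.49 = -22.21
Maximum is from combination 2.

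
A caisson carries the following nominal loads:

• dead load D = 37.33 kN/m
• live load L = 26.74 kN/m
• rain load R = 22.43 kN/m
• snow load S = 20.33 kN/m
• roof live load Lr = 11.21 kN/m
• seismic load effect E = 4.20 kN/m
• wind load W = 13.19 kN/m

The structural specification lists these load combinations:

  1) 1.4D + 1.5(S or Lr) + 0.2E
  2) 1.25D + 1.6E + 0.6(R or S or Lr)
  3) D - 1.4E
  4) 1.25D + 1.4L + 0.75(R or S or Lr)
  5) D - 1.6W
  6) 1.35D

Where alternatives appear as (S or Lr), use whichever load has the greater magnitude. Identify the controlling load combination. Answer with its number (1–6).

Combination 4

(S or Lr) → S = 20.33 kN/m; (R or S or Lr) → R = 22.43 kN/m.
1) 1.4(37.33) + 1.5(20.33) + 0.2(4.20) = 52.26 + 30.50 + 0.84 = 83.60
2) 1.25(37.33) + 1.6(4.20) + 0.6(22.43) = 46.66 + 6.72 + 13.46 = 66.84
3) 1.0(37.33) - 1.4(4.20) = 37.33 - 5.88 = 31.45
4) 1.25(37.33) + 1.4(26.74) + 0.75(22.43) = 46.66 + 37.44 + 16.82 = 100.92
5) 1.0(37.33) - 1.6(13.19) = 37.33 - 21.10 = 16.23
6) 1.35(37.33) = 50.40
The largest value is 100.92 kN/m from combination 4.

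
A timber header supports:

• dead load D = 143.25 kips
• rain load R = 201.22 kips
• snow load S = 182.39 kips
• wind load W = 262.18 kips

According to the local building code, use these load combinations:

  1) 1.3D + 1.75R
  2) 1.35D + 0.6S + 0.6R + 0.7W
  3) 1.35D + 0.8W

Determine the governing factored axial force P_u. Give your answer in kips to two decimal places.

607.08 kips

1) 1.3(143.25) + 1.75(201.22) = 538.36
2) 1.35(143.25) + 0.6(182.39) + 0.6(201.22) + 0.7(262.18) = 607.08
3) 1.35(143.25) + 0.8(262.18) = 403.13
The controlling combination is 2, giving 607.08 kips.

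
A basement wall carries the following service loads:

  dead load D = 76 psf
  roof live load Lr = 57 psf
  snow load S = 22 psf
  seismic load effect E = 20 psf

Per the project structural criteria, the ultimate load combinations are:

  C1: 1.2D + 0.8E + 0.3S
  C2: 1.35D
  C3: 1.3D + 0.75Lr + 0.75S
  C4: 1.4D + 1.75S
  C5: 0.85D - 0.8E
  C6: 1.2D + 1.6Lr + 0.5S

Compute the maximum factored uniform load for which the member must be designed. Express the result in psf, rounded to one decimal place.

C1: 1.2(76) + 0.8(20) + 0.3(22) = 91.2 + 16.0 + 6.6 = 113.8
C2: 1.35(76) = 102.6
C3: 1.3(76) + 0.75(57) + 0.75(22) = 98.8 + 42.8 + 16.5 = 158.1
C4: 1.4(76) + 1.75(22) = 106.4 + 38.5 = 144.9
C5: 0.85(76) - 0.8(20) = 64.6 - 16.0 = 48.6
C6: 1.2(76) + 1.6(57) + 0.5(22) = 91.2 + 91.2 + 11.0 = 193.4
The controlling combination is 6, giving 193.4 psf.

193.4 psf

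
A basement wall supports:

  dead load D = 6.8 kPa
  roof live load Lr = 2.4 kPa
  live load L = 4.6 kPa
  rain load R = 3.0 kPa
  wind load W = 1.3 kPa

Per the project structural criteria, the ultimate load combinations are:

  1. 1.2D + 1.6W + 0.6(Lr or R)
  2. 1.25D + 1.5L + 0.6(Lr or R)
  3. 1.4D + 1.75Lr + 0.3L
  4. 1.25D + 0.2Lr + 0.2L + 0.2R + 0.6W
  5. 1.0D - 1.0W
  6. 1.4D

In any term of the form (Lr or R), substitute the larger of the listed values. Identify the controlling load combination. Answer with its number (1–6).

(Lr or R) → R = 3.0 kPa.
1. 1.2(6.8) + 1.6(1.3) + 0.6(3.0) = 12.0
2. 1.25(6.8) + 1.5(4.6) + 0.6(3.0) = 8.5 + 6.9 + 1.8 = 17.2
3. 1.4(6.8) + 1.75(2.4) + 0.3(4.6) = 9.5 + 4.2 + 1.4 = 15.1
4. 1.25(6.8) + 0.2(2.4) + 0.2(4.6) + 0.2(3.0) + 0.6(1.3) = 8.5 + 0.5 + 0.9 + 0.6 + 0.8 = 11.3
5. 1.0(6.8) - 1.0(1.3) = 6.8 - 1.3 = 5.5
6. 1.4(6.8) = 9.5
The largest value is 17.2 kPa from combination 2.

Combination 2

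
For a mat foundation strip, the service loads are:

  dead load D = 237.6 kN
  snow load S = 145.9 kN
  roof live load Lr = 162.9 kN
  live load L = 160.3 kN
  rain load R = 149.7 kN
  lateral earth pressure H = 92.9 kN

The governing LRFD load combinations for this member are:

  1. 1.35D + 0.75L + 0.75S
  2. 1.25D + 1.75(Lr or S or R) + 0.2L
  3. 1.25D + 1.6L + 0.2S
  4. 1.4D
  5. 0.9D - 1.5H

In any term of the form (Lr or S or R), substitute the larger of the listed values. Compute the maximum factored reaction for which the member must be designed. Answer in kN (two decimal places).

(Lr or S or R) → Lr = 162.9 kN.
1. 1.35(237.6) + 0.75(160.3) + 0.75(145.9) = 550.41
2. 1.25(237.6) + 1.75(162.9) + 0.2(160.3) = 614.14
3. 1.25(237.6) + 1.6(160.3) + 0.2(145.9) = 582.66
4. 1.4(237.6) = 332.64
5. 0.9(237.6) - 1.5(92.9) = 74.49
Combination 2 governs: V_u = 614.14 kN.

614.14 kN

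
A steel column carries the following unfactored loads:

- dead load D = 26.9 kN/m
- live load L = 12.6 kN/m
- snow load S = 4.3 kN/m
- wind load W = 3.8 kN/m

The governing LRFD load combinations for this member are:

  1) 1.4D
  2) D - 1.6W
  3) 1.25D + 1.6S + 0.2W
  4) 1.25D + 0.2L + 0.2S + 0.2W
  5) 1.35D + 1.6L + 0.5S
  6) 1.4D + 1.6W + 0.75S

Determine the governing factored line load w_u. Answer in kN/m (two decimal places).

58.63 kN/m

1) 1.4(26.9) = 37.66
2) 1.0(26.9) - 1.6(3.8) = 20.82
3) 1.25(26.9) + 1.6(4.3) + 0.2(3.8) = 41.27
4) 1.25(26.9) + 0.2(12.6) + 0.2(4.3) + 0.2(3.8) = 37.77
5) 1.35(26.9) + 1.6(12.6) + 0.5(4.3) = 58.63
6) 1.4(26.9) + 1.6(3.8) + 0.75(4.3) = 46.97
Maximum is from combination 5.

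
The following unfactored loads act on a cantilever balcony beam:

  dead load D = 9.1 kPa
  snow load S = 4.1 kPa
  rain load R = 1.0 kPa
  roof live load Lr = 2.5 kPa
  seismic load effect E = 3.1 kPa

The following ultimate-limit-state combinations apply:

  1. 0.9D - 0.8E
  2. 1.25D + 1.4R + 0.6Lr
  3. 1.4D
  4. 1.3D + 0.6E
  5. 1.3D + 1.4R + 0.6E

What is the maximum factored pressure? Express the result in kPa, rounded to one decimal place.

15.1 kPa

1. 0.9(9.1) - 0.8(3.1) = 8.2 - 2.5 = 5.7
2. 1.25(9.1) + 1.4(1.0) + 0.6(2.5) = 11.4 + 1.4 + 1.5 = 14.3
3. 1.4(9.1) = 12.7
4. 1.3(9.1) + 0.6(3.1) = 11.8 + 1.9 = 13.7
5. 1.3(9.1) + 1.4(1.0) + 0.6(3.1) = 11.8 + 1.4 + 1.9 = 15.1
The controlling combination is 5, giving 15.1 kPa.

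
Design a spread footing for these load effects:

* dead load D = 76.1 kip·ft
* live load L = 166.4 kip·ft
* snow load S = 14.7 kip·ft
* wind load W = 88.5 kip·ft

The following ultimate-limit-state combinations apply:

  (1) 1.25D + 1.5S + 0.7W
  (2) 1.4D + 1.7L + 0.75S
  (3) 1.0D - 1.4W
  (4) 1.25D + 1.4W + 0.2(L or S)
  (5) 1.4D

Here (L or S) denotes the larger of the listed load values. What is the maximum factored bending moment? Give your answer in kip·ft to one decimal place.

(L or S) → L = 166.4 kip·ft.
(1) 1.25(76.1) + 1.5(14.7) + 0.7(88.5) = 179.1
(2) 1.4(76.1) + 1.7(166.4) + 0.75(14.7) = 400.4
(3) 1.0(76.1) - 1.4(88.5) = -47.8
(4) 1.25(76.1) + 1.4(88.5) + 0.2(166.4) = 252.3
(5) 1.4(76.1) = 106.5
Combination 2 governs: M_u = 400.4 kip·ft.

400.4 kip·ft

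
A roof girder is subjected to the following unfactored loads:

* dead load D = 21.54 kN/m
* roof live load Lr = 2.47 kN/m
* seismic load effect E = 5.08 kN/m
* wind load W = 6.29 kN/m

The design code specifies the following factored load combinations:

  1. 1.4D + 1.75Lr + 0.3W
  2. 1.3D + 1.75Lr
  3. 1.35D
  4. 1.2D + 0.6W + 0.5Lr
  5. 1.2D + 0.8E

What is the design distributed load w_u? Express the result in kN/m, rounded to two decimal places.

1. 1.4(21.54) + 1.75(2.47) + 0.3(6.29) = 30.16 + 4.32 + 1.89 = 36.37
2. 1.3(21.54) + 1.75(2.47) = 28.00 + 4.32 = 32.32
3. 1.35(21.54) = 29.08
4. 1.2(21.54) + 0.6(6.29) + 0.5(2.47) = 25.85 + 3.77 + 1.24 = 30.86
5. 1.2(21.54) + 0.8(5.08) = 25.85 + 4.06 = 29.91
The controlling combination is 1, giving 36.37 kN/m.

36.37 kN/m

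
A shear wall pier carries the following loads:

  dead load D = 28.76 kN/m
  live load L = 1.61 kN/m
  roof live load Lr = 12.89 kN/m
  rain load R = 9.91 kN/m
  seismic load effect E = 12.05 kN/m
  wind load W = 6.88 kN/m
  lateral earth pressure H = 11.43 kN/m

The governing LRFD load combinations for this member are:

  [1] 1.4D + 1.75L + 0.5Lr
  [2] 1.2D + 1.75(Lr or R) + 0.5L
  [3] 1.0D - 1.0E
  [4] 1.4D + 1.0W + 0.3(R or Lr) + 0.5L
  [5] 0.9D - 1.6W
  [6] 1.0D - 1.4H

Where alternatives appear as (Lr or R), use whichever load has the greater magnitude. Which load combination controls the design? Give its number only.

Combination 2

(Lr or R) → Lr = 12.89 kN/m; (R or Lr) → Lr = 12.89 kN/m.
[1] 1.4(28.76) + 1.75(1.61) + 0.5(12.89) = 40.26 + 2.82 + 6.45 = 49.53
[2] 1.2(28.76) + 1.75(12.89) + 0.5(1.61) = 57.87
[3] 1.0(28.76) - 1.0(12.05) = 28.76 - 12.05 = 16.71
[4] 1.4(28.76) + 1.0(6.88) + 0.3(12.89) + 0.5(1.61) = 40.26 + 6.88 + 3.87 + 0.81 = 51.82
[5] 0.9(28.76) - 1.6(6.88) = 14.88
[6] 1.0(28.76) - 1.4(11.43) = 28.76 - 16.00 = 12.76
The largest value is 57.87 kN/m from combination 2.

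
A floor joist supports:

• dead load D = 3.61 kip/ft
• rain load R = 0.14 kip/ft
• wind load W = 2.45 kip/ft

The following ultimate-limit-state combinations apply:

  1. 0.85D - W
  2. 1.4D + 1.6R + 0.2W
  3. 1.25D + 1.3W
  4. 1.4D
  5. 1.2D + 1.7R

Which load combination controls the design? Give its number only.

Combination 3

1. 0.85(3.61) - 1.0(2.45) = 3.07 - 2.45 = 0.62
2. 1.4(3.61) + 1.6(0.14) + 0.2(2.45) = 5.77
3. 1.25(3.61) + 1.3(2.45) = 4.51 + 3.19 = 7.70
4. 1.4(3.61) = 5.05
5. 1.2(3.61) + 1.7(0.14) = 4.33 + 0.24 = 4.57
The largest value is 7.70 kip/ft from combination 3.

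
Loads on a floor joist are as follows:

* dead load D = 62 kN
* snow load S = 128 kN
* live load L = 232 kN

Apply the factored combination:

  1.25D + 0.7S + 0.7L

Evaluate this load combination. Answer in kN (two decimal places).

1.25(62) + 0.7(128) + 0.7(232) = 329.50
V_u = 329.50 kN.

329.50 kN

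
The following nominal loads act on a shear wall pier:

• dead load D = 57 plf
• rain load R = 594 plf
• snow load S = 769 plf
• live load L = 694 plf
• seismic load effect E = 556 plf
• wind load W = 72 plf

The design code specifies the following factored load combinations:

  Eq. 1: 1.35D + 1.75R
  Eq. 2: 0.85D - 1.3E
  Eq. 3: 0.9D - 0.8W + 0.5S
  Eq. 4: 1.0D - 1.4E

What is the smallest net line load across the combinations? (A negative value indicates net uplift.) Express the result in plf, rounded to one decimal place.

-721.4 plf

Eq. 1: 1.35(57) + 1.75(594) = 1116.5
Eq. 2: 0.85(57) - 1.3(556) = -674.4
Eq. 3: 0.9(57) - 0.8(72) + 0.5(769) = 378.2
Eq. 4: 1.0(57) - 1.4(556) = -721.4
Combination 4 gives the minimum: -721.4 plf.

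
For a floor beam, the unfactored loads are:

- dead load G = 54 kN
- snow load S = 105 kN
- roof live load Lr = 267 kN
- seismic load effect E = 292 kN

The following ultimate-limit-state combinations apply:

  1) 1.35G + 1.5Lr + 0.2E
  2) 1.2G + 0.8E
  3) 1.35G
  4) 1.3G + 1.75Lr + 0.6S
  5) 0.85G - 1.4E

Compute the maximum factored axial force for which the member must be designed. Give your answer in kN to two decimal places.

600.45 kN

1) 1.35(54) + 1.5(267) + 0.2(292) = 72.90 + 400.50 + 58.40 = 531.80
2) 1.2(54) + 0.8(292) = 64.80 + 233.60 = 298.40
3) 1.35(54) = 72.90
4) 1.3(54) + 1.75(267) + 0.6(105) = 70.20 + 467.25 + 63.00 = 600.45
5) 0.85(54) - 1.4(292) = 45.90 - 408.80 = -362.90
The controlling combination is 4, giving 600.45 kN.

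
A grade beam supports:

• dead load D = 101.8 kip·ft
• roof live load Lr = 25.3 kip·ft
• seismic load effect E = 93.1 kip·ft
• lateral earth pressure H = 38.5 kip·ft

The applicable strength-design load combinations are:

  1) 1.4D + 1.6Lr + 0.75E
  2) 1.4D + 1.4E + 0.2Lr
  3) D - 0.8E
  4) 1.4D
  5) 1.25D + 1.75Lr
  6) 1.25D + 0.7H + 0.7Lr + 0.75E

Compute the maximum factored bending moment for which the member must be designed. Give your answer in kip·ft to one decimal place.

277.9 kip·ft

1) 1.4(101.8) + 1.6(25.3) + 0.75(93.1) = 142.5 + 40.5 + 69.8 = 252.8
2) 1.4(101.8) + 1.4(93.1) + 0.2(25.3) = 142.5 + 130.3 + 5.1 = 277.9
3) 1.0(101.8) - 0.8(93.1) = 101.8 - 74.5 = 27.3
4) 1.4(101.8) = 142.5
5) 1.25(101.8) + 1.75(25.3) = 171.5
6) 1.25(101.8) + 0.7(38.5) + 0.7(25.3) + 0.75(93.1) = 241.7
Maximum is from combination 2.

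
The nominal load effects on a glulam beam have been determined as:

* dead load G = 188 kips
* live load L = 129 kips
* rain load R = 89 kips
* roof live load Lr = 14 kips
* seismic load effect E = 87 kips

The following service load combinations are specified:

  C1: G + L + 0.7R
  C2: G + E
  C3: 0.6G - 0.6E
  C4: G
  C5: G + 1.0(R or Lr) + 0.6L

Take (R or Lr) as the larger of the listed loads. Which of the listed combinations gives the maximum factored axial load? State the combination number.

(R or Lr) → R = 89 kips.
C1: 1.0(188) + 1.0(129) + 0.7(89) = 379.3
C2: 1.0(188) + 1.0(87) = 275.0
C3: 0.6(188) - 0.6(87) = 60.6
C4: 1.0(188) = 188.0
C5: 1.0(188) + 1.0(89) + 0.6(129) = 354.4
The largest value is 379.3 kips from combination 1.

Combination 1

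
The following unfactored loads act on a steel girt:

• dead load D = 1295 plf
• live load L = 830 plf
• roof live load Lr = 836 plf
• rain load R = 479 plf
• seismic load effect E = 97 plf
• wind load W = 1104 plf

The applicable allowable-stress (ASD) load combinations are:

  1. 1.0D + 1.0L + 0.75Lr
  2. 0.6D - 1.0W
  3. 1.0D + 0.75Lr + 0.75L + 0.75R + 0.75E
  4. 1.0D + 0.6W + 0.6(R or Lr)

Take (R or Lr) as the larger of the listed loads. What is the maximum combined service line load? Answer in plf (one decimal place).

2976.5 plf

(R or Lr) → Lr = 836 plf.
1. 1.0(1295) + 1.0(830) + 0.75(836) = 2752.0
2. 0.6(1295) - 1.0(1104) = -327.0
3. 1.0(1295) + 0.75(836) + 0.75(830) + 0.75(479) + 0.75(97) = 2976.5
4. 1.0(1295) + 0.6(1104) + 0.6(836) = 2459.0
Combination 3 governs: w = 2976.5 plf.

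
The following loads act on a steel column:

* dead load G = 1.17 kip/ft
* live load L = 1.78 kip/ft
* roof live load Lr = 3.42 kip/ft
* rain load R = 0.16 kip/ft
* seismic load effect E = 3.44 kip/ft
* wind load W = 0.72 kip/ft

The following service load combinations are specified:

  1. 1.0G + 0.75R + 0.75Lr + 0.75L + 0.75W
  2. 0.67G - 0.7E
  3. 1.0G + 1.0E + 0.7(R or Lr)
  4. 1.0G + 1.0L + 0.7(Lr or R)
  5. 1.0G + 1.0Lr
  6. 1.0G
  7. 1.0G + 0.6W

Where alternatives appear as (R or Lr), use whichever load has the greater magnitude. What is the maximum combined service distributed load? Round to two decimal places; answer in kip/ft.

(R or Lr) → Lr = 3.42 kip/ft; (Lr or R) → Lr = 3.42 kip/ft.
1. 1.0(1.17) + 0.75(0.16) + 0.75(3.42) + 0.75(1.78) + 0.75(0.72) = 5.73
2. 0.67(1.17) - 0.7(3.44) = -1.62
3. 1.0(1.17) + 1.0(3.44) + 0.7(3.42) = 1.17 + 3.44 + 2.39 = 7.00
4. 1.0(1.17) + 1.0(1.78) + 0.7(3.42) = 1.17 + 1.78 + 2.39 = 5.34
5. 1.0(1.17) + 1.0(3.42) = 1.17 + 3.42 = 4.59
6. 1.0(1.17) = 1.17
7. 1.0(1.17) + 0.6(0.72) = 1.17 + 0.43 = 1.60
The controlling combination is 3, giving 7.00 kip/ft.

7.00 kip/ft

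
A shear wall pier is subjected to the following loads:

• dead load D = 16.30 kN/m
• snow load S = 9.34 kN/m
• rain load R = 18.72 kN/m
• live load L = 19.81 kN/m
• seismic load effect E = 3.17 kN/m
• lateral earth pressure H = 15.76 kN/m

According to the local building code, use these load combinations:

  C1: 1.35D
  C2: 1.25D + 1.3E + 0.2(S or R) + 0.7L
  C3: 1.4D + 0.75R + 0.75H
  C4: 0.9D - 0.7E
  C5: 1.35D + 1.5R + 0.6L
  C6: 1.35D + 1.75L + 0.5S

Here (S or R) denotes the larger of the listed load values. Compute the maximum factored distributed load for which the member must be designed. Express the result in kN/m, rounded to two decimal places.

61.97 kN/m

(S or R) → R = 18.72 kN/m.
C1: 1.35(16.30) = 22.01
C2: 1.25(16.30) + 1.3(3.17) + 0.2(18.72) + 0.7(19.81) = 20.38 + 4.12 + 3.74 + 13.87 = 42.11
C3: 1.4(16.30) + 0.75(18.72) + 0.75(15.76) = 22.82 + 14.04 + 11.82 = 48.68
C4: 0.9(16.30) - 0.7(3.17) = 14.67 - 2.22 = 12.45
C5: 1.35(16.30) + 1.5(18.72) + 0.6(19.81) = 61.97
C6: 1.35(16.30) + 1.75(19.81) + 0.5(9.34) = 61.34
Combination 5 governs: w_u = 61.97 kN/m.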